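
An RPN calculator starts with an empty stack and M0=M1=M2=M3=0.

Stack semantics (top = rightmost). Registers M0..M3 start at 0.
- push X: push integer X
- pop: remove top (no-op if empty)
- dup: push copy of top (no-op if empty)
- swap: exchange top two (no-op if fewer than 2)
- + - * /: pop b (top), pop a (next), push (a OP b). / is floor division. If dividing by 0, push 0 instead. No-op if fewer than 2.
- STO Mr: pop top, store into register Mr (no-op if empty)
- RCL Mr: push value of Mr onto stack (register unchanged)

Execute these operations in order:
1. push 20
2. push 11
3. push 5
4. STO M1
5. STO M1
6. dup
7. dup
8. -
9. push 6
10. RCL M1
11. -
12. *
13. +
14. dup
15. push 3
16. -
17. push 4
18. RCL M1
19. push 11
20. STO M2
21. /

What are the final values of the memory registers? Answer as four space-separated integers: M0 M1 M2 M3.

After op 1 (push 20): stack=[20] mem=[0,0,0,0]
After op 2 (push 11): stack=[20,11] mem=[0,0,0,0]
After op 3 (push 5): stack=[20,11,5] mem=[0,0,0,0]
After op 4 (STO M1): stack=[20,11] mem=[0,5,0,0]
After op 5 (STO M1): stack=[20] mem=[0,11,0,0]
After op 6 (dup): stack=[20,20] mem=[0,11,0,0]
After op 7 (dup): stack=[20,20,20] mem=[0,11,0,0]
After op 8 (-): stack=[20,0] mem=[0,11,0,0]
After op 9 (push 6): stack=[20,0,6] mem=[0,11,0,0]
After op 10 (RCL M1): stack=[20,0,6,11] mem=[0,11,0,0]
After op 11 (-): stack=[20,0,-5] mem=[0,11,0,0]
After op 12 (*): stack=[20,0] mem=[0,11,0,0]
After op 13 (+): stack=[20] mem=[0,11,0,0]
After op 14 (dup): stack=[20,20] mem=[0,11,0,0]
After op 15 (push 3): stack=[20,20,3] mem=[0,11,0,0]
After op 16 (-): stack=[20,17] mem=[0,11,0,0]
After op 17 (push 4): stack=[20,17,4] mem=[0,11,0,0]
After op 18 (RCL M1): stack=[20,17,4,11] mem=[0,11,0,0]
After op 19 (push 11): stack=[20,17,4,11,11] mem=[0,11,0,0]
After op 20 (STO M2): stack=[20,17,4,11] mem=[0,11,11,0]
After op 21 (/): stack=[20,17,0] mem=[0,11,11,0]

Answer: 0 11 11 0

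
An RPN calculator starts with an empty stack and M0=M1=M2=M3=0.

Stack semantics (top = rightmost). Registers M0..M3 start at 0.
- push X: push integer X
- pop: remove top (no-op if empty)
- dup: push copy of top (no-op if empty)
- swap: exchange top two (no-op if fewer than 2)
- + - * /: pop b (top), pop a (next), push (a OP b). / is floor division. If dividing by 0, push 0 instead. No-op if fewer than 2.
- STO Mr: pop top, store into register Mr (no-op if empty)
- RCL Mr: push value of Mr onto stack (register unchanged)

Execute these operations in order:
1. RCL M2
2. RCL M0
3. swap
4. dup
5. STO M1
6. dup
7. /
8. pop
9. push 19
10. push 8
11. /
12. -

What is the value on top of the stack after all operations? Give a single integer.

Answer: -2

Derivation:
After op 1 (RCL M2): stack=[0] mem=[0,0,0,0]
After op 2 (RCL M0): stack=[0,0] mem=[0,0,0,0]
After op 3 (swap): stack=[0,0] mem=[0,0,0,0]
After op 4 (dup): stack=[0,0,0] mem=[0,0,0,0]
After op 5 (STO M1): stack=[0,0] mem=[0,0,0,0]
After op 6 (dup): stack=[0,0,0] mem=[0,0,0,0]
After op 7 (/): stack=[0,0] mem=[0,0,0,0]
After op 8 (pop): stack=[0] mem=[0,0,0,0]
After op 9 (push 19): stack=[0,19] mem=[0,0,0,0]
After op 10 (push 8): stack=[0,19,8] mem=[0,0,0,0]
After op 11 (/): stack=[0,2] mem=[0,0,0,0]
After op 12 (-): stack=[-2] mem=[0,0,0,0]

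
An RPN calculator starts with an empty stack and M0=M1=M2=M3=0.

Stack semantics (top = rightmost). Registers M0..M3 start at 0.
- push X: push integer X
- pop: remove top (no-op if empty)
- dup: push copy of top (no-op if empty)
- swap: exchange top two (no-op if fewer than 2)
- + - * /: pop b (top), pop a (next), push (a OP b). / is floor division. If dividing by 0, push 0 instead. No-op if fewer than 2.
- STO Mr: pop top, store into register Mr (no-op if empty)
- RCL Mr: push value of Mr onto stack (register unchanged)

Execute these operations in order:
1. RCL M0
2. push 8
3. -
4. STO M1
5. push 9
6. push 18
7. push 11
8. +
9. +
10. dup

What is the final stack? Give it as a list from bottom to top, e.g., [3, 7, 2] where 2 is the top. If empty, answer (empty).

Answer: [38, 38]

Derivation:
After op 1 (RCL M0): stack=[0] mem=[0,0,0,0]
After op 2 (push 8): stack=[0,8] mem=[0,0,0,0]
After op 3 (-): stack=[-8] mem=[0,0,0,0]
After op 4 (STO M1): stack=[empty] mem=[0,-8,0,0]
After op 5 (push 9): stack=[9] mem=[0,-8,0,0]
After op 6 (push 18): stack=[9,18] mem=[0,-8,0,0]
After op 7 (push 11): stack=[9,18,11] mem=[0,-8,0,0]
After op 8 (+): stack=[9,29] mem=[0,-8,0,0]
After op 9 (+): stack=[38] mem=[0,-8,0,0]
After op 10 (dup): stack=[38,38] mem=[0,-8,0,0]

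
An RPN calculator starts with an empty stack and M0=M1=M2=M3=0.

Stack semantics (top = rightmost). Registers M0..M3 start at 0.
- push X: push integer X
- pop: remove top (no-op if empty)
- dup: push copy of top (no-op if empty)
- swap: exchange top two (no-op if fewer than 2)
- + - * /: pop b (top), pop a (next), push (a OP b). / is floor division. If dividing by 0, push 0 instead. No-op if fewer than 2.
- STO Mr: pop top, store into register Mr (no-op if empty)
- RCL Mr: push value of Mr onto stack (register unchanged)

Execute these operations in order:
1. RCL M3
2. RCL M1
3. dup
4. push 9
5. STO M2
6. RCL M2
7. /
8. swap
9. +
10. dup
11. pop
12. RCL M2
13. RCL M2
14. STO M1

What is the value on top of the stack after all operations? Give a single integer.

Answer: 9

Derivation:
After op 1 (RCL M3): stack=[0] mem=[0,0,0,0]
After op 2 (RCL M1): stack=[0,0] mem=[0,0,0,0]
After op 3 (dup): stack=[0,0,0] mem=[0,0,0,0]
After op 4 (push 9): stack=[0,0,0,9] mem=[0,0,0,0]
After op 5 (STO M2): stack=[0,0,0] mem=[0,0,9,0]
After op 6 (RCL M2): stack=[0,0,0,9] mem=[0,0,9,0]
After op 7 (/): stack=[0,0,0] mem=[0,0,9,0]
After op 8 (swap): stack=[0,0,0] mem=[0,0,9,0]
After op 9 (+): stack=[0,0] mem=[0,0,9,0]
After op 10 (dup): stack=[0,0,0] mem=[0,0,9,0]
After op 11 (pop): stack=[0,0] mem=[0,0,9,0]
After op 12 (RCL M2): stack=[0,0,9] mem=[0,0,9,0]
After op 13 (RCL M2): stack=[0,0,9,9] mem=[0,0,9,0]
After op 14 (STO M1): stack=[0,0,9] mem=[0,9,9,0]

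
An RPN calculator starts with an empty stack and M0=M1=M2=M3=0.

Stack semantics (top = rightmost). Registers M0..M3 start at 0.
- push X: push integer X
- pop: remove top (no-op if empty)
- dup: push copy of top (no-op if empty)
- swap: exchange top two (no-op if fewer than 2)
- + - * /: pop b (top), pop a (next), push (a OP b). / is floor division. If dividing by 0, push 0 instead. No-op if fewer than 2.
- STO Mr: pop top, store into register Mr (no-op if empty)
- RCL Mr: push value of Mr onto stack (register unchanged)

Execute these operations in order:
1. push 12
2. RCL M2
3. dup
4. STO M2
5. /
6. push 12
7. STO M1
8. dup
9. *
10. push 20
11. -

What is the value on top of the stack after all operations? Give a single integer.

Answer: -20

Derivation:
After op 1 (push 12): stack=[12] mem=[0,0,0,0]
After op 2 (RCL M2): stack=[12,0] mem=[0,0,0,0]
After op 3 (dup): stack=[12,0,0] mem=[0,0,0,0]
After op 4 (STO M2): stack=[12,0] mem=[0,0,0,0]
After op 5 (/): stack=[0] mem=[0,0,0,0]
After op 6 (push 12): stack=[0,12] mem=[0,0,0,0]
After op 7 (STO M1): stack=[0] mem=[0,12,0,0]
After op 8 (dup): stack=[0,0] mem=[0,12,0,0]
After op 9 (*): stack=[0] mem=[0,12,0,0]
After op 10 (push 20): stack=[0,20] mem=[0,12,0,0]
After op 11 (-): stack=[-20] mem=[0,12,0,0]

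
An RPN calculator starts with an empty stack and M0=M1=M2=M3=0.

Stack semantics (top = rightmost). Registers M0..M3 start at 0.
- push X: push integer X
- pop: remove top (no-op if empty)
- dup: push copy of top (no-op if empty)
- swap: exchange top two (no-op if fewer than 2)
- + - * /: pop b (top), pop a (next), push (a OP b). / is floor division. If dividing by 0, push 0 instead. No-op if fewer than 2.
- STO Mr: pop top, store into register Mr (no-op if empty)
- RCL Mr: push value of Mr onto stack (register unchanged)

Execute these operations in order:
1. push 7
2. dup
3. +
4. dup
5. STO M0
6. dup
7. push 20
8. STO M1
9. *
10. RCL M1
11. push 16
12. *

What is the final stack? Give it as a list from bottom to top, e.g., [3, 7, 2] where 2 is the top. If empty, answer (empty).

After op 1 (push 7): stack=[7] mem=[0,0,0,0]
After op 2 (dup): stack=[7,7] mem=[0,0,0,0]
After op 3 (+): stack=[14] mem=[0,0,0,0]
After op 4 (dup): stack=[14,14] mem=[0,0,0,0]
After op 5 (STO M0): stack=[14] mem=[14,0,0,0]
After op 6 (dup): stack=[14,14] mem=[14,0,0,0]
After op 7 (push 20): stack=[14,14,20] mem=[14,0,0,0]
After op 8 (STO M1): stack=[14,14] mem=[14,20,0,0]
After op 9 (*): stack=[196] mem=[14,20,0,0]
After op 10 (RCL M1): stack=[196,20] mem=[14,20,0,0]
After op 11 (push 16): stack=[196,20,16] mem=[14,20,0,0]
After op 12 (*): stack=[196,320] mem=[14,20,0,0]

Answer: [196, 320]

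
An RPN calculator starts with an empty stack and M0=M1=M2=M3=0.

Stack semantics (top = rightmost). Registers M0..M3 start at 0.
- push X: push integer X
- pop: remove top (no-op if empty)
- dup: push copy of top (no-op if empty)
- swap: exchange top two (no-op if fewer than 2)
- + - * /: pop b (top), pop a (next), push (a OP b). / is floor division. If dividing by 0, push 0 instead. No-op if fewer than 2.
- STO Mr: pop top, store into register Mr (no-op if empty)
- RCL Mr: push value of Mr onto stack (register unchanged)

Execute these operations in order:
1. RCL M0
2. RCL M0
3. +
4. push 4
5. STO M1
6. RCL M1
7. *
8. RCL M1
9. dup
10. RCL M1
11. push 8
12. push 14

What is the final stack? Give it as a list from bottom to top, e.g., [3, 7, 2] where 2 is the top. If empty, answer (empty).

Answer: [0, 4, 4, 4, 8, 14]

Derivation:
After op 1 (RCL M0): stack=[0] mem=[0,0,0,0]
After op 2 (RCL M0): stack=[0,0] mem=[0,0,0,0]
After op 3 (+): stack=[0] mem=[0,0,0,0]
After op 4 (push 4): stack=[0,4] mem=[0,0,0,0]
After op 5 (STO M1): stack=[0] mem=[0,4,0,0]
After op 6 (RCL M1): stack=[0,4] mem=[0,4,0,0]
After op 7 (*): stack=[0] mem=[0,4,0,0]
After op 8 (RCL M1): stack=[0,4] mem=[0,4,0,0]
After op 9 (dup): stack=[0,4,4] mem=[0,4,0,0]
After op 10 (RCL M1): stack=[0,4,4,4] mem=[0,4,0,0]
After op 11 (push 8): stack=[0,4,4,4,8] mem=[0,4,0,0]
After op 12 (push 14): stack=[0,4,4,4,8,14] mem=[0,4,0,0]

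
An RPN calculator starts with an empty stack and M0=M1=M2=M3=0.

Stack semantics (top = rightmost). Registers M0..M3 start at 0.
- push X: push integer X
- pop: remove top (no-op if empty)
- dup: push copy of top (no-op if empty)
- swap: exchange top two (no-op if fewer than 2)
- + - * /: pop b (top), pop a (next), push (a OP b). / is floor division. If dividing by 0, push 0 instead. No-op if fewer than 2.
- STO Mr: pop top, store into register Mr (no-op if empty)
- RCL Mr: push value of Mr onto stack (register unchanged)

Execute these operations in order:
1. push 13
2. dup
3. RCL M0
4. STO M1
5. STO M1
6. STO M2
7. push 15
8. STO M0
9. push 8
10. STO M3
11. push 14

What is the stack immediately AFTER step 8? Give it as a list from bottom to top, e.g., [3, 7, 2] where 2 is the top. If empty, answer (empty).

After op 1 (push 13): stack=[13] mem=[0,0,0,0]
After op 2 (dup): stack=[13,13] mem=[0,0,0,0]
After op 3 (RCL M0): stack=[13,13,0] mem=[0,0,0,0]
After op 4 (STO M1): stack=[13,13] mem=[0,0,0,0]
After op 5 (STO M1): stack=[13] mem=[0,13,0,0]
After op 6 (STO M2): stack=[empty] mem=[0,13,13,0]
After op 7 (push 15): stack=[15] mem=[0,13,13,0]
After op 8 (STO M0): stack=[empty] mem=[15,13,13,0]

(empty)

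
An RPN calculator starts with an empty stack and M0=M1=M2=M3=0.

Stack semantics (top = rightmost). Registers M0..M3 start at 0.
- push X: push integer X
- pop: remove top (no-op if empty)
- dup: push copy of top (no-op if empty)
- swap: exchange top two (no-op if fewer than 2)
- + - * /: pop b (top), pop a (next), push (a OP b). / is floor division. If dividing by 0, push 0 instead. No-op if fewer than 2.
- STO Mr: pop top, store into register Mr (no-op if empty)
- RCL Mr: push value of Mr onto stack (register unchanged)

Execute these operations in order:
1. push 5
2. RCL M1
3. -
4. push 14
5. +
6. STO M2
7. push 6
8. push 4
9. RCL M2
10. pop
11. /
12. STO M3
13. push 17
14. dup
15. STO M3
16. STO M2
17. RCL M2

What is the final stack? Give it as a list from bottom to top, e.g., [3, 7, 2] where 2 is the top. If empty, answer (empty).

After op 1 (push 5): stack=[5] mem=[0,0,0,0]
After op 2 (RCL M1): stack=[5,0] mem=[0,0,0,0]
After op 3 (-): stack=[5] mem=[0,0,0,0]
After op 4 (push 14): stack=[5,14] mem=[0,0,0,0]
After op 5 (+): stack=[19] mem=[0,0,0,0]
After op 6 (STO M2): stack=[empty] mem=[0,0,19,0]
After op 7 (push 6): stack=[6] mem=[0,0,19,0]
After op 8 (push 4): stack=[6,4] mem=[0,0,19,0]
After op 9 (RCL M2): stack=[6,4,19] mem=[0,0,19,0]
After op 10 (pop): stack=[6,4] mem=[0,0,19,0]
After op 11 (/): stack=[1] mem=[0,0,19,0]
After op 12 (STO M3): stack=[empty] mem=[0,0,19,1]
After op 13 (push 17): stack=[17] mem=[0,0,19,1]
After op 14 (dup): stack=[17,17] mem=[0,0,19,1]
After op 15 (STO M3): stack=[17] mem=[0,0,19,17]
After op 16 (STO M2): stack=[empty] mem=[0,0,17,17]
After op 17 (RCL M2): stack=[17] mem=[0,0,17,17]

Answer: [17]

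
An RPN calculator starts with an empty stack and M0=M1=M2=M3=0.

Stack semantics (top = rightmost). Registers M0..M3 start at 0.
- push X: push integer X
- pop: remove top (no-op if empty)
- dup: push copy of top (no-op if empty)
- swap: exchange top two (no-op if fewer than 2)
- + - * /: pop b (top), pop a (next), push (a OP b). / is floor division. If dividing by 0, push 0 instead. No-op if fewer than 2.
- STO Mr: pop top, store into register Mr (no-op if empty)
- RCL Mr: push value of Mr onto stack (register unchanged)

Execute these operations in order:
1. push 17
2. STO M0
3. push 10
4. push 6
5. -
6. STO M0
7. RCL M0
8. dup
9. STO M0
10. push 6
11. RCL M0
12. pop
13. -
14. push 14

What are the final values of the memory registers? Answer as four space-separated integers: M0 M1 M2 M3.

After op 1 (push 17): stack=[17] mem=[0,0,0,0]
After op 2 (STO M0): stack=[empty] mem=[17,0,0,0]
After op 3 (push 10): stack=[10] mem=[17,0,0,0]
After op 4 (push 6): stack=[10,6] mem=[17,0,0,0]
After op 5 (-): stack=[4] mem=[17,0,0,0]
After op 6 (STO M0): stack=[empty] mem=[4,0,0,0]
After op 7 (RCL M0): stack=[4] mem=[4,0,0,0]
After op 8 (dup): stack=[4,4] mem=[4,0,0,0]
After op 9 (STO M0): stack=[4] mem=[4,0,0,0]
After op 10 (push 6): stack=[4,6] mem=[4,0,0,0]
After op 11 (RCL M0): stack=[4,6,4] mem=[4,0,0,0]
After op 12 (pop): stack=[4,6] mem=[4,0,0,0]
After op 13 (-): stack=[-2] mem=[4,0,0,0]
After op 14 (push 14): stack=[-2,14] mem=[4,0,0,0]

Answer: 4 0 0 0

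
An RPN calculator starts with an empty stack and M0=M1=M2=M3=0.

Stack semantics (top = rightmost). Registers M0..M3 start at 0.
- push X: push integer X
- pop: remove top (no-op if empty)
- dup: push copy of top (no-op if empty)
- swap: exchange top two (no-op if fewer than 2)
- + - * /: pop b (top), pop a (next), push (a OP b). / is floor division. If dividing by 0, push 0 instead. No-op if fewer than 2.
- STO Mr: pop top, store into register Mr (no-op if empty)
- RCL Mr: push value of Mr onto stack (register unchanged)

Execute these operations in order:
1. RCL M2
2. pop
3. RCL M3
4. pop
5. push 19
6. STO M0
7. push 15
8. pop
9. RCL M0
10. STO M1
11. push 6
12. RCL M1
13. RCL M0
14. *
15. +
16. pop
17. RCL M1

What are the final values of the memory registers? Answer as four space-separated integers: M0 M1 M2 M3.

Answer: 19 19 0 0

Derivation:
After op 1 (RCL M2): stack=[0] mem=[0,0,0,0]
After op 2 (pop): stack=[empty] mem=[0,0,0,0]
After op 3 (RCL M3): stack=[0] mem=[0,0,0,0]
After op 4 (pop): stack=[empty] mem=[0,0,0,0]
After op 5 (push 19): stack=[19] mem=[0,0,0,0]
After op 6 (STO M0): stack=[empty] mem=[19,0,0,0]
After op 7 (push 15): stack=[15] mem=[19,0,0,0]
After op 8 (pop): stack=[empty] mem=[19,0,0,0]
After op 9 (RCL M0): stack=[19] mem=[19,0,0,0]
After op 10 (STO M1): stack=[empty] mem=[19,19,0,0]
After op 11 (push 6): stack=[6] mem=[19,19,0,0]
After op 12 (RCL M1): stack=[6,19] mem=[19,19,0,0]
After op 13 (RCL M0): stack=[6,19,19] mem=[19,19,0,0]
After op 14 (*): stack=[6,361] mem=[19,19,0,0]
After op 15 (+): stack=[367] mem=[19,19,0,0]
After op 16 (pop): stack=[empty] mem=[19,19,0,0]
After op 17 (RCL M1): stack=[19] mem=[19,19,0,0]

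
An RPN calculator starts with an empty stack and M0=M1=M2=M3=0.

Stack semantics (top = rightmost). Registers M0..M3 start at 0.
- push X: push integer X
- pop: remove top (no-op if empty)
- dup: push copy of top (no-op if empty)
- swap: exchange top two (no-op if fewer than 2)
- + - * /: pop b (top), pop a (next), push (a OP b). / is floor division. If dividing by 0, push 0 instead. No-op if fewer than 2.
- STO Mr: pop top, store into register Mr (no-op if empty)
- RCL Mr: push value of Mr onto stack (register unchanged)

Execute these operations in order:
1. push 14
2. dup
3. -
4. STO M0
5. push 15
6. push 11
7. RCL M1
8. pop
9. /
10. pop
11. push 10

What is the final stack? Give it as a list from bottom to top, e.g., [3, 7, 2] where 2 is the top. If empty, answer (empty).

After op 1 (push 14): stack=[14] mem=[0,0,0,0]
After op 2 (dup): stack=[14,14] mem=[0,0,0,0]
After op 3 (-): stack=[0] mem=[0,0,0,0]
After op 4 (STO M0): stack=[empty] mem=[0,0,0,0]
After op 5 (push 15): stack=[15] mem=[0,0,0,0]
After op 6 (push 11): stack=[15,11] mem=[0,0,0,0]
After op 7 (RCL M1): stack=[15,11,0] mem=[0,0,0,0]
After op 8 (pop): stack=[15,11] mem=[0,0,0,0]
After op 9 (/): stack=[1] mem=[0,0,0,0]
After op 10 (pop): stack=[empty] mem=[0,0,0,0]
After op 11 (push 10): stack=[10] mem=[0,0,0,0]

Answer: [10]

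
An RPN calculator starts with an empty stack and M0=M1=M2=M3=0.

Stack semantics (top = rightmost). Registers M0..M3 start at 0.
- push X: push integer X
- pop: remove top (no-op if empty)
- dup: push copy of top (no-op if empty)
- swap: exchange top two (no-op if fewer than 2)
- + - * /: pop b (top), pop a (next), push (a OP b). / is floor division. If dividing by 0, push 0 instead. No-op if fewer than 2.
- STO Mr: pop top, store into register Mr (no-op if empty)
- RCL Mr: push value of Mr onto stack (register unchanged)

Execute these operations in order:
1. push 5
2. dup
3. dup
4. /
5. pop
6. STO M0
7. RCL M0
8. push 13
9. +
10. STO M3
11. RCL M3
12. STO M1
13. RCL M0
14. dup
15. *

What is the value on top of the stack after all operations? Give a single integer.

After op 1 (push 5): stack=[5] mem=[0,0,0,0]
After op 2 (dup): stack=[5,5] mem=[0,0,0,0]
After op 3 (dup): stack=[5,5,5] mem=[0,0,0,0]
After op 4 (/): stack=[5,1] mem=[0,0,0,0]
After op 5 (pop): stack=[5] mem=[0,0,0,0]
After op 6 (STO M0): stack=[empty] mem=[5,0,0,0]
After op 7 (RCL M0): stack=[5] mem=[5,0,0,0]
After op 8 (push 13): stack=[5,13] mem=[5,0,0,0]
After op 9 (+): stack=[18] mem=[5,0,0,0]
After op 10 (STO M3): stack=[empty] mem=[5,0,0,18]
After op 11 (RCL M3): stack=[18] mem=[5,0,0,18]
After op 12 (STO M1): stack=[empty] mem=[5,18,0,18]
After op 13 (RCL M0): stack=[5] mem=[5,18,0,18]
After op 14 (dup): stack=[5,5] mem=[5,18,0,18]
After op 15 (*): stack=[25] mem=[5,18,0,18]

Answer: 25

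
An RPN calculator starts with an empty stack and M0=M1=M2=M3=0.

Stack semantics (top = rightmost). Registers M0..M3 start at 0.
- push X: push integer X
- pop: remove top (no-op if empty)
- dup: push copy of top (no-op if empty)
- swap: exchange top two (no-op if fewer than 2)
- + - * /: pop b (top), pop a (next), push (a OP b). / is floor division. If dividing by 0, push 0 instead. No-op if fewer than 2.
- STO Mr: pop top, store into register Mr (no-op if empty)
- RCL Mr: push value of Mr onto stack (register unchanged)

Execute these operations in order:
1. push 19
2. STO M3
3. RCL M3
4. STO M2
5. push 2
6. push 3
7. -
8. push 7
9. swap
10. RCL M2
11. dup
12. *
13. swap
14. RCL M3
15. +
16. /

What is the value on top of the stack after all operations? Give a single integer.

Answer: 20

Derivation:
After op 1 (push 19): stack=[19] mem=[0,0,0,0]
After op 2 (STO M3): stack=[empty] mem=[0,0,0,19]
After op 3 (RCL M3): stack=[19] mem=[0,0,0,19]
After op 4 (STO M2): stack=[empty] mem=[0,0,19,19]
After op 5 (push 2): stack=[2] mem=[0,0,19,19]
After op 6 (push 3): stack=[2,3] mem=[0,0,19,19]
After op 7 (-): stack=[-1] mem=[0,0,19,19]
After op 8 (push 7): stack=[-1,7] mem=[0,0,19,19]
After op 9 (swap): stack=[7,-1] mem=[0,0,19,19]
After op 10 (RCL M2): stack=[7,-1,19] mem=[0,0,19,19]
After op 11 (dup): stack=[7,-1,19,19] mem=[0,0,19,19]
After op 12 (*): stack=[7,-1,361] mem=[0,0,19,19]
After op 13 (swap): stack=[7,361,-1] mem=[0,0,19,19]
After op 14 (RCL M3): stack=[7,361,-1,19] mem=[0,0,19,19]
After op 15 (+): stack=[7,361,18] mem=[0,0,19,19]
After op 16 (/): stack=[7,20] mem=[0,0,19,19]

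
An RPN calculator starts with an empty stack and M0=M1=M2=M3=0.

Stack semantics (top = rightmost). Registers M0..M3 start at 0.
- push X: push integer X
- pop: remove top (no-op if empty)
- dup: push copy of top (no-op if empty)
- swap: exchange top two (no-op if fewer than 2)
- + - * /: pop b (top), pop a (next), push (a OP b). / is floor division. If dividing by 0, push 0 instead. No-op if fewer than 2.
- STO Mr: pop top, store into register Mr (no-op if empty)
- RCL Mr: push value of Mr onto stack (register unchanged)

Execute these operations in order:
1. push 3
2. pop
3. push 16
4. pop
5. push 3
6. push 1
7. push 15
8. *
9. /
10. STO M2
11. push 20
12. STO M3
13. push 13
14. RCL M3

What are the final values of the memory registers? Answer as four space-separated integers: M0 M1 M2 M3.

Answer: 0 0 0 20

Derivation:
After op 1 (push 3): stack=[3] mem=[0,0,0,0]
After op 2 (pop): stack=[empty] mem=[0,0,0,0]
After op 3 (push 16): stack=[16] mem=[0,0,0,0]
After op 4 (pop): stack=[empty] mem=[0,0,0,0]
After op 5 (push 3): stack=[3] mem=[0,0,0,0]
After op 6 (push 1): stack=[3,1] mem=[0,0,0,0]
After op 7 (push 15): stack=[3,1,15] mem=[0,0,0,0]
After op 8 (*): stack=[3,15] mem=[0,0,0,0]
After op 9 (/): stack=[0] mem=[0,0,0,0]
After op 10 (STO M2): stack=[empty] mem=[0,0,0,0]
After op 11 (push 20): stack=[20] mem=[0,0,0,0]
After op 12 (STO M3): stack=[empty] mem=[0,0,0,20]
After op 13 (push 13): stack=[13] mem=[0,0,0,20]
After op 14 (RCL M3): stack=[13,20] mem=[0,0,0,20]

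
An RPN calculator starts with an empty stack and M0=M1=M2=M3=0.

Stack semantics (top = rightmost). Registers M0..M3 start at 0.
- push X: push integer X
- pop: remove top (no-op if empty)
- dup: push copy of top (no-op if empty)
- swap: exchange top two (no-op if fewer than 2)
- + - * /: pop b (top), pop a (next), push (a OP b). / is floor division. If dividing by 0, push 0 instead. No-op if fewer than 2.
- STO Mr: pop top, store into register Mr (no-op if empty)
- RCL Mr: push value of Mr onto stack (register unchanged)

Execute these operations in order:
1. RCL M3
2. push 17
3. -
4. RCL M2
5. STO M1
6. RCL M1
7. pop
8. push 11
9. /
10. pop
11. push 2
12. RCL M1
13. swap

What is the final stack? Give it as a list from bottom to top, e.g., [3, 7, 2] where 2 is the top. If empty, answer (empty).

Answer: [0, 2]

Derivation:
After op 1 (RCL M3): stack=[0] mem=[0,0,0,0]
After op 2 (push 17): stack=[0,17] mem=[0,0,0,0]
After op 3 (-): stack=[-17] mem=[0,0,0,0]
After op 4 (RCL M2): stack=[-17,0] mem=[0,0,0,0]
After op 5 (STO M1): stack=[-17] mem=[0,0,0,0]
After op 6 (RCL M1): stack=[-17,0] mem=[0,0,0,0]
After op 7 (pop): stack=[-17] mem=[0,0,0,0]
After op 8 (push 11): stack=[-17,11] mem=[0,0,0,0]
After op 9 (/): stack=[-2] mem=[0,0,0,0]
After op 10 (pop): stack=[empty] mem=[0,0,0,0]
After op 11 (push 2): stack=[2] mem=[0,0,0,0]
After op 12 (RCL M1): stack=[2,0] mem=[0,0,0,0]
After op 13 (swap): stack=[0,2] mem=[0,0,0,0]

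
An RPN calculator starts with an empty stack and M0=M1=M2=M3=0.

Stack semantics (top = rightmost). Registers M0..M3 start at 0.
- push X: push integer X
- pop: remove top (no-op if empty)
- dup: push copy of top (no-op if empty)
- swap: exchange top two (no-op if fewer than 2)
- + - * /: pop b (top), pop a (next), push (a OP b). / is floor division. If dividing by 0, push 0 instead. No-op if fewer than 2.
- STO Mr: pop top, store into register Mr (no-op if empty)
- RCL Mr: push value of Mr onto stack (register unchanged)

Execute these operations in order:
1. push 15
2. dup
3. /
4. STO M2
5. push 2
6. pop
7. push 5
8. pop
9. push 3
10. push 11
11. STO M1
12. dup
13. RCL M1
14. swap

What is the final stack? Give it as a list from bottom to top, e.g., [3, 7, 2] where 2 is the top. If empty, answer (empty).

Answer: [3, 11, 3]

Derivation:
After op 1 (push 15): stack=[15] mem=[0,0,0,0]
After op 2 (dup): stack=[15,15] mem=[0,0,0,0]
After op 3 (/): stack=[1] mem=[0,0,0,0]
After op 4 (STO M2): stack=[empty] mem=[0,0,1,0]
After op 5 (push 2): stack=[2] mem=[0,0,1,0]
After op 6 (pop): stack=[empty] mem=[0,0,1,0]
After op 7 (push 5): stack=[5] mem=[0,0,1,0]
After op 8 (pop): stack=[empty] mem=[0,0,1,0]
After op 9 (push 3): stack=[3] mem=[0,0,1,0]
After op 10 (push 11): stack=[3,11] mem=[0,0,1,0]
After op 11 (STO M1): stack=[3] mem=[0,11,1,0]
After op 12 (dup): stack=[3,3] mem=[0,11,1,0]
After op 13 (RCL M1): stack=[3,3,11] mem=[0,11,1,0]
After op 14 (swap): stack=[3,11,3] mem=[0,11,1,0]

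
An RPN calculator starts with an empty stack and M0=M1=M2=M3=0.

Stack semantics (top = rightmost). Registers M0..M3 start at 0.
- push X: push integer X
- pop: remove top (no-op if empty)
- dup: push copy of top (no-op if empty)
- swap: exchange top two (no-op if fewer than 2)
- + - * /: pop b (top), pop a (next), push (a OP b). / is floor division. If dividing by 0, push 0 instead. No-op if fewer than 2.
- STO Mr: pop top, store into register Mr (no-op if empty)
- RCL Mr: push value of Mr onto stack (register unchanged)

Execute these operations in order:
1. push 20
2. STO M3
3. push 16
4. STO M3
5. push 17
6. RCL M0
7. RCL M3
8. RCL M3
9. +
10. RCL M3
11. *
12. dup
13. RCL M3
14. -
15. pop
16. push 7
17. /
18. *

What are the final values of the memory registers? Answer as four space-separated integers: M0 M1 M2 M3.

Answer: 0 0 0 16

Derivation:
After op 1 (push 20): stack=[20] mem=[0,0,0,0]
After op 2 (STO M3): stack=[empty] mem=[0,0,0,20]
After op 3 (push 16): stack=[16] mem=[0,0,0,20]
After op 4 (STO M3): stack=[empty] mem=[0,0,0,16]
After op 5 (push 17): stack=[17] mem=[0,0,0,16]
After op 6 (RCL M0): stack=[17,0] mem=[0,0,0,16]
After op 7 (RCL M3): stack=[17,0,16] mem=[0,0,0,16]
After op 8 (RCL M3): stack=[17,0,16,16] mem=[0,0,0,16]
After op 9 (+): stack=[17,0,32] mem=[0,0,0,16]
After op 10 (RCL M3): stack=[17,0,32,16] mem=[0,0,0,16]
After op 11 (*): stack=[17,0,512] mem=[0,0,0,16]
After op 12 (dup): stack=[17,0,512,512] mem=[0,0,0,16]
After op 13 (RCL M3): stack=[17,0,512,512,16] mem=[0,0,0,16]
After op 14 (-): stack=[17,0,512,496] mem=[0,0,0,16]
After op 15 (pop): stack=[17,0,512] mem=[0,0,0,16]
After op 16 (push 7): stack=[17,0,512,7] mem=[0,0,0,16]
After op 17 (/): stack=[17,0,73] mem=[0,0,0,16]
After op 18 (*): stack=[17,0] mem=[0,0,0,16]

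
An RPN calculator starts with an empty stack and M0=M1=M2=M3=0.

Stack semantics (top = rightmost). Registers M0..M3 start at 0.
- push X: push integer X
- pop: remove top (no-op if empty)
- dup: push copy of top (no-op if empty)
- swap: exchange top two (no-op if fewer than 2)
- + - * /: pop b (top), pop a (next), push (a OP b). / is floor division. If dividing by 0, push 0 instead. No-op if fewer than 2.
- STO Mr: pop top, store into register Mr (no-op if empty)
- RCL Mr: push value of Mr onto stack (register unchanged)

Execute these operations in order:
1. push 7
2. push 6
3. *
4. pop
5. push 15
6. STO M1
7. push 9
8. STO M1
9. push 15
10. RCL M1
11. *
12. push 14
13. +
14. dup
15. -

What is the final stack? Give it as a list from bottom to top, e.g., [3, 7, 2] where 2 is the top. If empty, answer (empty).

Answer: [0]

Derivation:
After op 1 (push 7): stack=[7] mem=[0,0,0,0]
After op 2 (push 6): stack=[7,6] mem=[0,0,0,0]
After op 3 (*): stack=[42] mem=[0,0,0,0]
After op 4 (pop): stack=[empty] mem=[0,0,0,0]
After op 5 (push 15): stack=[15] mem=[0,0,0,0]
After op 6 (STO M1): stack=[empty] mem=[0,15,0,0]
After op 7 (push 9): stack=[9] mem=[0,15,0,0]
After op 8 (STO M1): stack=[empty] mem=[0,9,0,0]
After op 9 (push 15): stack=[15] mem=[0,9,0,0]
After op 10 (RCL M1): stack=[15,9] mem=[0,9,0,0]
After op 11 (*): stack=[135] mem=[0,9,0,0]
After op 12 (push 14): stack=[135,14] mem=[0,9,0,0]
After op 13 (+): stack=[149] mem=[0,9,0,0]
After op 14 (dup): stack=[149,149] mem=[0,9,0,0]
After op 15 (-): stack=[0] mem=[0,9,0,0]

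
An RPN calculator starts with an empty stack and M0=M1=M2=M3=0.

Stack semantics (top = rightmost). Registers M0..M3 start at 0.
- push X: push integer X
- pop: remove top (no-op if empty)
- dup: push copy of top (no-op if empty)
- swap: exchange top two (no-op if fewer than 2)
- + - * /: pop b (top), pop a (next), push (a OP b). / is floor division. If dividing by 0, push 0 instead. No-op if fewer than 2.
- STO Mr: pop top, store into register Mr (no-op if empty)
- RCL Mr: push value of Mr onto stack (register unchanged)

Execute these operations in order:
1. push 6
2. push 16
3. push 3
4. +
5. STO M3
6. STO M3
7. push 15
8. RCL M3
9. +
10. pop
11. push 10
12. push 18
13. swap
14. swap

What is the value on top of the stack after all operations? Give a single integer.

Answer: 18

Derivation:
After op 1 (push 6): stack=[6] mem=[0,0,0,0]
After op 2 (push 16): stack=[6,16] mem=[0,0,0,0]
After op 3 (push 3): stack=[6,16,3] mem=[0,0,0,0]
After op 4 (+): stack=[6,19] mem=[0,0,0,0]
After op 5 (STO M3): stack=[6] mem=[0,0,0,19]
After op 6 (STO M3): stack=[empty] mem=[0,0,0,6]
After op 7 (push 15): stack=[15] mem=[0,0,0,6]
After op 8 (RCL M3): stack=[15,6] mem=[0,0,0,6]
After op 9 (+): stack=[21] mem=[0,0,0,6]
After op 10 (pop): stack=[empty] mem=[0,0,0,6]
After op 11 (push 10): stack=[10] mem=[0,0,0,6]
After op 12 (push 18): stack=[10,18] mem=[0,0,0,6]
After op 13 (swap): stack=[18,10] mem=[0,0,0,6]
After op 14 (swap): stack=[10,18] mem=[0,0,0,6]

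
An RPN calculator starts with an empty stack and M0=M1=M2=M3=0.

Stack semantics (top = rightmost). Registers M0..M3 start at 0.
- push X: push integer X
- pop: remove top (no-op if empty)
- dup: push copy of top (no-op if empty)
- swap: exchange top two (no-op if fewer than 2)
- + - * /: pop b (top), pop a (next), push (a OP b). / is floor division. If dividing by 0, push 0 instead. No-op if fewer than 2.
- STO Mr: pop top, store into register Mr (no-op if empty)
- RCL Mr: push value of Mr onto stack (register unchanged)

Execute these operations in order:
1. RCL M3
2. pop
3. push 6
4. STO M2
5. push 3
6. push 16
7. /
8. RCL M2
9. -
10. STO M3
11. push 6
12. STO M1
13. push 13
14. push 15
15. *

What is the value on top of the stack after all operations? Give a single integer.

Answer: 195

Derivation:
After op 1 (RCL M3): stack=[0] mem=[0,0,0,0]
After op 2 (pop): stack=[empty] mem=[0,0,0,0]
After op 3 (push 6): stack=[6] mem=[0,0,0,0]
After op 4 (STO M2): stack=[empty] mem=[0,0,6,0]
After op 5 (push 3): stack=[3] mem=[0,0,6,0]
After op 6 (push 16): stack=[3,16] mem=[0,0,6,0]
After op 7 (/): stack=[0] mem=[0,0,6,0]
After op 8 (RCL M2): stack=[0,6] mem=[0,0,6,0]
After op 9 (-): stack=[-6] mem=[0,0,6,0]
After op 10 (STO M3): stack=[empty] mem=[0,0,6,-6]
After op 11 (push 6): stack=[6] mem=[0,0,6,-6]
After op 12 (STO M1): stack=[empty] mem=[0,6,6,-6]
After op 13 (push 13): stack=[13] mem=[0,6,6,-6]
After op 14 (push 15): stack=[13,15] mem=[0,6,6,-6]
After op 15 (*): stack=[195] mem=[0,6,6,-6]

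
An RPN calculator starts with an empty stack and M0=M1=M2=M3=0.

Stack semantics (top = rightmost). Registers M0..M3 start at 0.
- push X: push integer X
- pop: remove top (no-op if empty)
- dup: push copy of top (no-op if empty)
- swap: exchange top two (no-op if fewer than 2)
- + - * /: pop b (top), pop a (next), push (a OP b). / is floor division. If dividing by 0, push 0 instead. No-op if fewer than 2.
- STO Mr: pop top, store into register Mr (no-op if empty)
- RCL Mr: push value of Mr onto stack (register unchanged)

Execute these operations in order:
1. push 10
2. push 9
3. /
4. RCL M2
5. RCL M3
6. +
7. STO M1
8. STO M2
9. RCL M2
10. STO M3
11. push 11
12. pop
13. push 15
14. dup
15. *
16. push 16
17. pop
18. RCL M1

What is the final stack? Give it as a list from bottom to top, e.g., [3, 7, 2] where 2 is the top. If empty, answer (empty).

After op 1 (push 10): stack=[10] mem=[0,0,0,0]
After op 2 (push 9): stack=[10,9] mem=[0,0,0,0]
After op 3 (/): stack=[1] mem=[0,0,0,0]
After op 4 (RCL M2): stack=[1,0] mem=[0,0,0,0]
After op 5 (RCL M3): stack=[1,0,0] mem=[0,0,0,0]
After op 6 (+): stack=[1,0] mem=[0,0,0,0]
After op 7 (STO M1): stack=[1] mem=[0,0,0,0]
After op 8 (STO M2): stack=[empty] mem=[0,0,1,0]
After op 9 (RCL M2): stack=[1] mem=[0,0,1,0]
After op 10 (STO M3): stack=[empty] mem=[0,0,1,1]
After op 11 (push 11): stack=[11] mem=[0,0,1,1]
After op 12 (pop): stack=[empty] mem=[0,0,1,1]
After op 13 (push 15): stack=[15] mem=[0,0,1,1]
After op 14 (dup): stack=[15,15] mem=[0,0,1,1]
After op 15 (*): stack=[225] mem=[0,0,1,1]
After op 16 (push 16): stack=[225,16] mem=[0,0,1,1]
After op 17 (pop): stack=[225] mem=[0,0,1,1]
After op 18 (RCL M1): stack=[225,0] mem=[0,0,1,1]

Answer: [225, 0]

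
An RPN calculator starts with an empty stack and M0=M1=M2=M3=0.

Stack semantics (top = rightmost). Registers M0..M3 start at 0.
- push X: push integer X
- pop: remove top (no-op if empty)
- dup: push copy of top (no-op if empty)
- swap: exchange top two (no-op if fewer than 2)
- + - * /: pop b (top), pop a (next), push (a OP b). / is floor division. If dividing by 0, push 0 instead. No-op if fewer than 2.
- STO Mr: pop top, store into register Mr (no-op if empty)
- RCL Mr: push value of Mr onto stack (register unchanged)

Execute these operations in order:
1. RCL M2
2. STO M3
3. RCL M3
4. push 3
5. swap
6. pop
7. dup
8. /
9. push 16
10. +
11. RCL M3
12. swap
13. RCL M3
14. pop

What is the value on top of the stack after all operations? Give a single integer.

Answer: 17

Derivation:
After op 1 (RCL M2): stack=[0] mem=[0,0,0,0]
After op 2 (STO M3): stack=[empty] mem=[0,0,0,0]
After op 3 (RCL M3): stack=[0] mem=[0,0,0,0]
After op 4 (push 3): stack=[0,3] mem=[0,0,0,0]
After op 5 (swap): stack=[3,0] mem=[0,0,0,0]
After op 6 (pop): stack=[3] mem=[0,0,0,0]
After op 7 (dup): stack=[3,3] mem=[0,0,0,0]
After op 8 (/): stack=[1] mem=[0,0,0,0]
After op 9 (push 16): stack=[1,16] mem=[0,0,0,0]
After op 10 (+): stack=[17] mem=[0,0,0,0]
After op 11 (RCL M3): stack=[17,0] mem=[0,0,0,0]
After op 12 (swap): stack=[0,17] mem=[0,0,0,0]
After op 13 (RCL M3): stack=[0,17,0] mem=[0,0,0,0]
After op 14 (pop): stack=[0,17] mem=[0,0,0,0]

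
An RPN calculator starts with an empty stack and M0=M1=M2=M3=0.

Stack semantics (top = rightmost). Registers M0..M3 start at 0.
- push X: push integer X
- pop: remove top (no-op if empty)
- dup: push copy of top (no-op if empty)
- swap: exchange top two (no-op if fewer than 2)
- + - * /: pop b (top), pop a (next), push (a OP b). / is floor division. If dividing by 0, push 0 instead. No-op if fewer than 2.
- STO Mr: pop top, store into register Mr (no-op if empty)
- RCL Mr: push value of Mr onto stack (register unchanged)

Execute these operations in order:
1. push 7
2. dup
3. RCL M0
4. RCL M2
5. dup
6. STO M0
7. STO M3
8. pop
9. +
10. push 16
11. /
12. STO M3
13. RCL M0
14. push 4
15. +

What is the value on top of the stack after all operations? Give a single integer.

After op 1 (push 7): stack=[7] mem=[0,0,0,0]
After op 2 (dup): stack=[7,7] mem=[0,0,0,0]
After op 3 (RCL M0): stack=[7,7,0] mem=[0,0,0,0]
After op 4 (RCL M2): stack=[7,7,0,0] mem=[0,0,0,0]
After op 5 (dup): stack=[7,7,0,0,0] mem=[0,0,0,0]
After op 6 (STO M0): stack=[7,7,0,0] mem=[0,0,0,0]
After op 7 (STO M3): stack=[7,7,0] mem=[0,0,0,0]
After op 8 (pop): stack=[7,7] mem=[0,0,0,0]
After op 9 (+): stack=[14] mem=[0,0,0,0]
After op 10 (push 16): stack=[14,16] mem=[0,0,0,0]
After op 11 (/): stack=[0] mem=[0,0,0,0]
After op 12 (STO M3): stack=[empty] mem=[0,0,0,0]
After op 13 (RCL M0): stack=[0] mem=[0,0,0,0]
After op 14 (push 4): stack=[0,4] mem=[0,0,0,0]
After op 15 (+): stack=[4] mem=[0,0,0,0]

Answer: 4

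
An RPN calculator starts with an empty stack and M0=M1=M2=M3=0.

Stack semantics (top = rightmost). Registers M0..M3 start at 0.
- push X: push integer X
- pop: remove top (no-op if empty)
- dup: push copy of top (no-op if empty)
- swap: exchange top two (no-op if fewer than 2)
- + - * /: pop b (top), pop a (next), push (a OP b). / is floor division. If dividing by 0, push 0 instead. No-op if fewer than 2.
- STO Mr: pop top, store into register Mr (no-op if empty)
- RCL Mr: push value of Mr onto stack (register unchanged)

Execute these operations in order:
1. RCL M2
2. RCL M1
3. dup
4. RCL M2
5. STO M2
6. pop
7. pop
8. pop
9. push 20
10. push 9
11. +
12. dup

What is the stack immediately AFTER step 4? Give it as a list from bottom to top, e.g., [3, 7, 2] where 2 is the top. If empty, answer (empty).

After op 1 (RCL M2): stack=[0] mem=[0,0,0,0]
After op 2 (RCL M1): stack=[0,0] mem=[0,0,0,0]
After op 3 (dup): stack=[0,0,0] mem=[0,0,0,0]
After op 4 (RCL M2): stack=[0,0,0,0] mem=[0,0,0,0]

[0, 0, 0, 0]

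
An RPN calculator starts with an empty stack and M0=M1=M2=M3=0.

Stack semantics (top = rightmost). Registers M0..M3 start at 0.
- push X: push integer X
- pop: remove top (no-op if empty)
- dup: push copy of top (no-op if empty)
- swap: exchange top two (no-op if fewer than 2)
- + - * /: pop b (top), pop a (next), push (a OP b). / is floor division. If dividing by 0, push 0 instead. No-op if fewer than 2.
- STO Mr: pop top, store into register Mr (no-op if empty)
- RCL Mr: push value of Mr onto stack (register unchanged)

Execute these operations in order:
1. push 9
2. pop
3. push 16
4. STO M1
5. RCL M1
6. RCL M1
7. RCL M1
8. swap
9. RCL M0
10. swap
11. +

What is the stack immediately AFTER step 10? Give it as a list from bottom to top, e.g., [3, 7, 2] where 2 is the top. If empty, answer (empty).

After op 1 (push 9): stack=[9] mem=[0,0,0,0]
After op 2 (pop): stack=[empty] mem=[0,0,0,0]
After op 3 (push 16): stack=[16] mem=[0,0,0,0]
After op 4 (STO M1): stack=[empty] mem=[0,16,0,0]
After op 5 (RCL M1): stack=[16] mem=[0,16,0,0]
After op 6 (RCL M1): stack=[16,16] mem=[0,16,0,0]
After op 7 (RCL M1): stack=[16,16,16] mem=[0,16,0,0]
After op 8 (swap): stack=[16,16,16] mem=[0,16,0,0]
After op 9 (RCL M0): stack=[16,16,16,0] mem=[0,16,0,0]
After op 10 (swap): stack=[16,16,0,16] mem=[0,16,0,0]

[16, 16, 0, 16]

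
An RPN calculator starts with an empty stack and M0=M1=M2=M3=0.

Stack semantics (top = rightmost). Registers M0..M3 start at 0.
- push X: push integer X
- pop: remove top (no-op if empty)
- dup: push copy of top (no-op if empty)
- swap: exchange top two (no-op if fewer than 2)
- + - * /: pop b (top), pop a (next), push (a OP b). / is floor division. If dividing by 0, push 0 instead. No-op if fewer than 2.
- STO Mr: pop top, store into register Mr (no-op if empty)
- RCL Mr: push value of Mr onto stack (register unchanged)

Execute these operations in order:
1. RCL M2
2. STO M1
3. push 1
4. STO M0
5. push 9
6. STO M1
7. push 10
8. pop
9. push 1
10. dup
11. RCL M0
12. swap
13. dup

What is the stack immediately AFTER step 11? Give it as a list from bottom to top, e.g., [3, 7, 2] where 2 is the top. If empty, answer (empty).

After op 1 (RCL M2): stack=[0] mem=[0,0,0,0]
After op 2 (STO M1): stack=[empty] mem=[0,0,0,0]
After op 3 (push 1): stack=[1] mem=[0,0,0,0]
After op 4 (STO M0): stack=[empty] mem=[1,0,0,0]
After op 5 (push 9): stack=[9] mem=[1,0,0,0]
After op 6 (STO M1): stack=[empty] mem=[1,9,0,0]
After op 7 (push 10): stack=[10] mem=[1,9,0,0]
After op 8 (pop): stack=[empty] mem=[1,9,0,0]
After op 9 (push 1): stack=[1] mem=[1,9,0,0]
After op 10 (dup): stack=[1,1] mem=[1,9,0,0]
After op 11 (RCL M0): stack=[1,1,1] mem=[1,9,0,0]

[1, 1, 1]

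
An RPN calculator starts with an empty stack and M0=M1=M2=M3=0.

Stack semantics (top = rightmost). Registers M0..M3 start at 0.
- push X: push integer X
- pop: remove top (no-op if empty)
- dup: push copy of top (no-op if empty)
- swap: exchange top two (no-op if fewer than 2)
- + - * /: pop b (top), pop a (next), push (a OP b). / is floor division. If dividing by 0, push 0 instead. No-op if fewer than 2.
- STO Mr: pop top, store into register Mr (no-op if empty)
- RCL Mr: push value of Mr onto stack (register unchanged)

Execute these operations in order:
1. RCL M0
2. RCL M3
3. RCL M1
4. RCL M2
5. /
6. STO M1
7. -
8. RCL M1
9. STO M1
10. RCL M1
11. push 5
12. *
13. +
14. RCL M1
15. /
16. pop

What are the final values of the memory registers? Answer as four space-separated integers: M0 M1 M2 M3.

Answer: 0 0 0 0

Derivation:
After op 1 (RCL M0): stack=[0] mem=[0,0,0,0]
After op 2 (RCL M3): stack=[0,0] mem=[0,0,0,0]
After op 3 (RCL M1): stack=[0,0,0] mem=[0,0,0,0]
After op 4 (RCL M2): stack=[0,0,0,0] mem=[0,0,0,0]
After op 5 (/): stack=[0,0,0] mem=[0,0,0,0]
After op 6 (STO M1): stack=[0,0] mem=[0,0,0,0]
After op 7 (-): stack=[0] mem=[0,0,0,0]
After op 8 (RCL M1): stack=[0,0] mem=[0,0,0,0]
After op 9 (STO M1): stack=[0] mem=[0,0,0,0]
After op 10 (RCL M1): stack=[0,0] mem=[0,0,0,0]
After op 11 (push 5): stack=[0,0,5] mem=[0,0,0,0]
After op 12 (*): stack=[0,0] mem=[0,0,0,0]
After op 13 (+): stack=[0] mem=[0,0,0,0]
After op 14 (RCL M1): stack=[0,0] mem=[0,0,0,0]
After op 15 (/): stack=[0] mem=[0,0,0,0]
After op 16 (pop): stack=[empty] mem=[0,0,0,0]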